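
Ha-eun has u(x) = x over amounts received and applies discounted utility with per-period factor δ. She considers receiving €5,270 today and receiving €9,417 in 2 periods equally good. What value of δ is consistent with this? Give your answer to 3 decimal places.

δ ≈ 0.748

The payoff in 2 periods is discounted by δ^2, so u(5270) = δ^2·u(9417) and δ^2 = u(5270)/u(9417).
With u(x) = x: δ^2 = 5270/9417 = 0.55963.
Hence δ = (0.55963)^(1/2) = 0.74808.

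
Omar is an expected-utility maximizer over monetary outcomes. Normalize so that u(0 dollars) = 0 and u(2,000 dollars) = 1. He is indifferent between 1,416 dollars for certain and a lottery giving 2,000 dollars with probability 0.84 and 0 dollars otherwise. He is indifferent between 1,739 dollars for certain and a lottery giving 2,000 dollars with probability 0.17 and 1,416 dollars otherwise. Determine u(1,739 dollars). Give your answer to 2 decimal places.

First, u(1,416 dollars) = 0.84·u(2,000 dollars) + 0.16·u(0 dollars) = 0.84.
The second indifference gives u(1,739 dollars) = 0.17·u(2,000 dollars) + 0.83·u(1,416 dollars) = 0.17·1.00 + 0.83·0.84 = 0.8672.

0.87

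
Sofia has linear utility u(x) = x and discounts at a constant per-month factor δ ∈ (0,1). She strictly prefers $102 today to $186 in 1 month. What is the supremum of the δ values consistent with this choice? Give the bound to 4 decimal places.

Comparing present values: 102 > δ·186.
Dividing through by 186 gives δ < 0.54839.

δ < 0.5484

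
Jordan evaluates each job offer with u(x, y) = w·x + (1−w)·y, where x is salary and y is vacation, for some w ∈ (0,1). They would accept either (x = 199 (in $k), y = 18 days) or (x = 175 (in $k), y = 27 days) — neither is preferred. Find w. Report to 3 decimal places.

w = 0.273

u(199,18) = u(175,27) means w·199 + (1−w)·18 = w·175 + (1−w)·27.
Collecting terms: w·24 = (1−w)·9.
So w/(1−w) = 9/24 = 0.3750, giving w = 9/(24+9) = 0.273.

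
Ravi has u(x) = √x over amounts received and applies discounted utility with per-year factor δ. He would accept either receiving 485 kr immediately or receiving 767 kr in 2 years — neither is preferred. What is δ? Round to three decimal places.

Indifference means u(485) = δ^2 · u(767), so δ^2 = u(485)/u(767).
With u(x) = √x: δ^2 = √485/√767 = √(485/767) = 0.79519.
So δ = 0.79519^(1/2) ≈ 0.892.

δ ≈ 0.892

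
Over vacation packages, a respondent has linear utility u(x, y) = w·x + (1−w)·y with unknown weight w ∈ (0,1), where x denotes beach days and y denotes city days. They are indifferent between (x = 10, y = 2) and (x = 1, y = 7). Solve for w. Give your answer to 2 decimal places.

w = 0.36

Equating utilities: w·10 + (1−w)·2 = w·1 + (1−w)·7.
Collecting terms: w·9 = (1−w)·5.
So w/(1−w) = 5/9 = 0.5556, giving w = 5/(9+5) = 0.36.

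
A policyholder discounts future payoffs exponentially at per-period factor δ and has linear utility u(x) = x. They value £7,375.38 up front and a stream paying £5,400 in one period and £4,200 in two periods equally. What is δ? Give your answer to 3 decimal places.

Present value of the stream is 5400·δ + 4200·δ². Indifference gives 5400δ + 4200δ² = 7375.38.
So 4200δ² + 5400δ − 7375.38 = 0.
δ = (−5400 + √(5400² + 4·4200·7375.38)) / (2·4200) = (−5400 + √153066384.00) / 8400 ≈ 0.830.

δ ≈ 0.830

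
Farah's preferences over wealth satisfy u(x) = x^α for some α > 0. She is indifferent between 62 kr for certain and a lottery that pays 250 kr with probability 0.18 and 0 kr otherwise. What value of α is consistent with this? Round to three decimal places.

The lottery's expected utility is 0.18·u(250) + 0.82·u(0) = 0.18·250^α (since u(0) = 0 for α > 0).
Equating: 62^α = 0.18·250^α, i.e. 0.2480^α = 0.18.
α = ln(0.18) / ln(62/250) = -1.714798/-1.394327 ≈ 1.230.

α ≈ 1.230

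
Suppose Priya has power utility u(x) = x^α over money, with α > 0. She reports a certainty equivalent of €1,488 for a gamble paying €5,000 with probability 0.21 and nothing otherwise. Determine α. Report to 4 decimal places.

α ≈ 1.2877

Since u(0) = 0, the lottery's EU is 0.21·5000^α.
Setting u(1488) equal to that: 1488^α = 0.21·5000^α ⇒ (1488/5000)^α = 0.21.
Take logs: α = ln 0.21 / ln(1488/5000) ≈ 1.287658.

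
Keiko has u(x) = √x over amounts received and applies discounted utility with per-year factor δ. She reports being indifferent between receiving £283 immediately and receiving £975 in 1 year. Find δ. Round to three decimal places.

Indifference means u(283) = δ · u(975), so δ = u(283)/u(975).
With u(x) = √x: δ = √283/√975 = √(283/975) = 0.53875.

δ ≈ 0.539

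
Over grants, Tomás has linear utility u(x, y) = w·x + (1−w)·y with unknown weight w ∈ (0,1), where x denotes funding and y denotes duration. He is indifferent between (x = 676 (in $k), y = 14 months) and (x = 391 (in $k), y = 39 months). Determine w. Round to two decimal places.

w = 0.08

Equating utilities: w·676 + (1−w)·14 = w·391 + (1−w)·39.
Rearranging, 285·w − 25·(1−w) = 0.
The marginal rate of substitution is 25/285, so w = 25/(285+25) = 0.08.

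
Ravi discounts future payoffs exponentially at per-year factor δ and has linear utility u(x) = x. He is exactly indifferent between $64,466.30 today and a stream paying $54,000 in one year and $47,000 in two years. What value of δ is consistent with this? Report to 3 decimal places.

Present value of the stream is 54000·δ + 47000·δ². Indifference gives 54000δ + 47000δ² = 64466.30.
Rearranged: 47000δ² + 54000δ − 64466.30 = 0.
δ = (−54000 + √(54000² + 4·47000·64466.30)) / (2·47000) = (−54000 + √15035664400.00) / 94000 ≈ 0.730.

δ ≈ 0.730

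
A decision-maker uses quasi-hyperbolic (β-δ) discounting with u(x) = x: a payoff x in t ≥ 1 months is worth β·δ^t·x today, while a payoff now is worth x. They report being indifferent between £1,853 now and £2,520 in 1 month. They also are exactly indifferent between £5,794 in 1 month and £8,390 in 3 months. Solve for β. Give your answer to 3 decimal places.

The second indifference involves only future payoffs, so β cancels: β·δ^1·5794 = β·δ^3·8390, giving δ^2 = 5794/8390 = 0.69058, so δ = 0.83101.
The first indifference: 1853 = β·δ·2520, so β = 1853/(δ·2520) = 1853/(0.83101·2520) ≈ 0.885.

β ≈ 0.885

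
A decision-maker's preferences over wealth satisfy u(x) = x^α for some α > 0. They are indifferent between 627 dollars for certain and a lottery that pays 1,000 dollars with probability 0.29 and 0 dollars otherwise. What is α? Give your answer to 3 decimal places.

The lottery's expected utility is 0.29·u(1000) + 0.71·u(0) = 0.29·1000^α (since u(0) = 0 for α > 0).
Setting u(627) equal to that: 627^α = 0.29·1000^α ⇒ (627/1000)^α = 0.29.
Taking logs: α·ln(627/1000) = ln(0.29), so α = -1.237874 / -0.466809 ≈ 2.652.

α ≈ 2.652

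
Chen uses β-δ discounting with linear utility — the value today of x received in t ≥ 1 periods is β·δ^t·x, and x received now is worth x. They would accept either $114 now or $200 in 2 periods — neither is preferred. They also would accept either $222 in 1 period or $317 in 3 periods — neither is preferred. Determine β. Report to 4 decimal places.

β ≈ 0.8139

Both payoffs in the second observation are in the future, so β drops out: δ^1·222 = δ^3·317 ⇒ δ^2 = 222/317 = 0.70032, so δ = 0.83685.
Now use the now-vs-future pair: 114 = β·δ^2·200 gives β = 114/(0.70032·200) ≈ 0.8139.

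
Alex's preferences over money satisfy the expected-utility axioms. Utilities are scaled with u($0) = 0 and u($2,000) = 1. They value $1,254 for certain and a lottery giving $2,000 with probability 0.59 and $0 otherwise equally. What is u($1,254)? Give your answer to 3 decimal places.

u($1,254) equals the lottery's expected utility: 0.59·1 + 0.41·0 = 0.59.

0.590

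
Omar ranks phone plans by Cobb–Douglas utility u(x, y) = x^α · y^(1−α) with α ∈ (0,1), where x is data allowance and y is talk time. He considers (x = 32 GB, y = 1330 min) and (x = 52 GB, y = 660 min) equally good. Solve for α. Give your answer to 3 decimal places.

The Cobb–Douglas utilities coincide, so 32^α·1330^(1−α) = 52^α·660^(1−α).
Taking logs: α·ln 32 + (1−α)·ln 1330 = α·ln 52 + (1−α)·ln 660, i.e. α·-0.485508 = (1−α)·-0.700694.
So α/(1−α) = (-0.700694)/(-0.485508) = 1.443218, and α = 1.443218/2.443218 ≈ 0.591.

α ≈ 0.591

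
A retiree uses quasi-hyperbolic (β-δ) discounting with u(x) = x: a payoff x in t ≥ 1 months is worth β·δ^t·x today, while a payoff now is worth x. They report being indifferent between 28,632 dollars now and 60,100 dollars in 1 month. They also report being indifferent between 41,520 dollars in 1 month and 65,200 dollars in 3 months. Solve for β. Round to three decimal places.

From the later pair, β·δ^1·41520 = β·δ^3·65200; dividing through, δ^2 = 41520/65200 = 0.63681, so δ = 0.79800.
The first indifference: 28632 = β·δ·60100, so β = 28632/(δ·60100) = 28632/(0.79800·60100) ≈ 0.597.

β ≈ 0.597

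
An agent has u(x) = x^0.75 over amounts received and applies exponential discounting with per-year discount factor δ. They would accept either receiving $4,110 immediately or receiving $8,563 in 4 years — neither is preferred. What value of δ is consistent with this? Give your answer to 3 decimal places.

δ ≈ 0.871

Indifference means u(4110) = δ^4 · u(8563), so δ^4 = u(4110)/u(8563).
Since u(x) = x^0.75, δ^4 = (4110/8563)^0.75 = 0.47997^0.75 = 0.57665.
So δ = 0.57665^(1/4) ≈ 0.871.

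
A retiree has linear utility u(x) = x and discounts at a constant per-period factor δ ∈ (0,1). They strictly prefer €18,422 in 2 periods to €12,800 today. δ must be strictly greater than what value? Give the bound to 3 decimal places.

δ > 0.834

Comparing present values: 12800 < δ^2·18422.
Hence δ^2 > 12800/18422 = 0.69482, and x ↦ x^(1/2) is increasing on (0,∞).
δ > 0.69482^(1/2) = 0.834.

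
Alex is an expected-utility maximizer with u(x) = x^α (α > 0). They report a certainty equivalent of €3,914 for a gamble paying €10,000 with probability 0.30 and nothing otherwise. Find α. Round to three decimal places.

EU(lottery) = 0.30·10000^α + 0.70·0 = 0.30·10000^α.
Setting u(3914) equal to that: 3914^α = 0.30·10000^α ⇒ (3914/10000)^α = 0.30.
Taking logs: α·ln(3914/10000) = ln(0.30), so α = -1.203973 / -0.938025 ≈ 1.284.

α ≈ 1.284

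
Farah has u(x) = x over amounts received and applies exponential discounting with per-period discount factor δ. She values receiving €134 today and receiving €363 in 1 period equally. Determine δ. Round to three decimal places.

Equating discounted utilities: u(134) = δ·u(363) ⇒ δ = u(134)/u(363).
With u(x) = x: δ = 134/363 = 0.36915.

δ ≈ 0.369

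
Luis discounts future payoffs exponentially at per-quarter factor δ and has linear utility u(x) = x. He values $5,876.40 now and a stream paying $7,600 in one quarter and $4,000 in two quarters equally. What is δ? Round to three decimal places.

Present value of the stream is 7600·δ + 4000·δ². Indifference gives 7600δ + 4000δ² = 5876.40.
Rearranged: 4000δ² + 7600δ − 5876.40 = 0.
The positive root is δ = [−7600 + √(7600² + 4·4000·5876.40)] / (2·4000) = (−7600 + 12320.000)/8000 ≈ 0.590.

δ ≈ 0.590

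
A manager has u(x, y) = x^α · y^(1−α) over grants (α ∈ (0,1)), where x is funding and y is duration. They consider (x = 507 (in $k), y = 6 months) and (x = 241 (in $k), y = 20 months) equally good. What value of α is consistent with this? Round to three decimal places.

Set the two utilities equal: 507^α·6^(1−α) = 241^α·20^(1−α).
Rearrange to (507/241)^α = (20/6)^(1−α) and take logs: α·0.743714 = (1−α)·1.203973.
With A = 0.743714 and B = 1.203973: α·A = (1−α)·B, so α = B/(A+B) = 1.203973/1.947687 ≈ 0.618.

α ≈ 0.618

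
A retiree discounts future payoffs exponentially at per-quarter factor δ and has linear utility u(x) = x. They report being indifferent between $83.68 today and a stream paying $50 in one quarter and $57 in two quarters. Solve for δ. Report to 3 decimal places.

δ ≈ 0.850

Present value of the stream is 50·δ + 57·δ². Indifference gives 50δ + 57δ² = 83.68.
Rearranged: 57δ² + 50δ − 83.68 = 0.
By the quadratic formula (taking the positive root), δ = (−50 + √21579.04) / 114 ≈ 0.850.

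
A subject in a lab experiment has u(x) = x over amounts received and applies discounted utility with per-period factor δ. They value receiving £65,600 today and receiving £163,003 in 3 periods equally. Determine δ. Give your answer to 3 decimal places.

δ ≈ 0.738

Indifference means u(65600) = δ^3 · u(163003), so δ^3 = u(65600)/u(163003).
With u(x) = x: δ^3 = 65600/163003 = 0.40245.
So δ = 0.40245^(1/3) ≈ 0.738.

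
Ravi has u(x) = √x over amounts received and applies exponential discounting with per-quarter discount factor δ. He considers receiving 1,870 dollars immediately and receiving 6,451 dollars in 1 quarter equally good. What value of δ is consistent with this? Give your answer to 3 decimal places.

The payoff in 1 quarter is discounted by δ, so u(1870) = δ·u(6451) and δ = u(1870)/u(6451).
With u(x) = √x: δ = √1870/√6451 = √(1870/6451) = 0.53840.

δ ≈ 0.538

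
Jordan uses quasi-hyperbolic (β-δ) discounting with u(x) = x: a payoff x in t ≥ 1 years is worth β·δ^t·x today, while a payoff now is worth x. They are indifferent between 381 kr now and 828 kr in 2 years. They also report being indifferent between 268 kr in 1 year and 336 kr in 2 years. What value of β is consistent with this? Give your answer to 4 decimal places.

Both payoffs in the second observation are in the future, so β drops out: δ^1·268 = δ^2·336 ⇒ δ = 268/336 = 0.79762.
The first indifference: 381 = β·δ^2·828, so β = 381/(δ^2·828) = 381/(0.63620·828) ≈ 0.7233.

β ≈ 0.7233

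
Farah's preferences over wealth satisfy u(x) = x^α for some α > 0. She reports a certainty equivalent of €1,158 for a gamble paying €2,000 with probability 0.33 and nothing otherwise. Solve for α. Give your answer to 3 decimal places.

α ≈ 2.029

The lottery's expected utility is 0.33·u(2000) + 0.67·u(0) = 0.33·2000^α (since u(0) = 0 for α > 0).
Indifference: 1158^α = 0.33·2000^α, so (1158/2000)^α = 0.33.
Taking logs: α·ln(1158/2000) = ln(0.33), so α = -1.108663 / -0.546453 ≈ 2.029.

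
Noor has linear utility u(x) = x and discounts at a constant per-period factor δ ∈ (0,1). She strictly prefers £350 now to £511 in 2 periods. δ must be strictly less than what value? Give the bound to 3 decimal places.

Under u(x) = x this choice says 350 > δ^2·511.
Dividing by 511: δ^2 < 0.68493. Both sides are positive, so the square root keeps the direction.
δ < (350/511)^(1/2) ≈ 0.828.

δ < 0.828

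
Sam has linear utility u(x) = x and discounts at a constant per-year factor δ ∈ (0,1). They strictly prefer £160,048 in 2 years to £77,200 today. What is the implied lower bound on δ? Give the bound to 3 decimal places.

The preference means 77200 < δ^2·160048.
So δ^2 > 77200/160048 = 0.48236; taking the square root of both positive sides preserves the inequality.
δ > (77200/160048)^(1/2) ≈ 0.695.

δ > 0.695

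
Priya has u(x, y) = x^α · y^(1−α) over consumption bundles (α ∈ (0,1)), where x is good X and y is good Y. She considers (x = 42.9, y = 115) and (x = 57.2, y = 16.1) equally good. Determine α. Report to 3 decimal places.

α ≈ 0.872

Indifference: 42.9^α · 115^(1−α) = 57.2^α · 16.1^(1−α).
Rearrange to (42.9/57.2)^α = (16.1/115)^(1−α) and take logs: α·-0.287682 = (1−α)·-1.966113.
With A = -0.287682 and B = -1.966113: α·A = (1−α)·B, so α = B/(A+B) = -1.966113/-2.253795 ≈ 0.872.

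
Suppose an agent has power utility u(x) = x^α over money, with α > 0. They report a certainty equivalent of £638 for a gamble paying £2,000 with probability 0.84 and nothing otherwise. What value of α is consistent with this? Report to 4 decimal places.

EU(lottery) = 0.84·2000^α + 0.16·0 = 0.84·2000^α.
Setting u(638) equal to that: 638^α = 0.84·2000^α ⇒ (638/2000)^α = 0.84.
Taking logs: α·ln(638/2000) = ln(0.84), so α = -0.1743534 / -1.1425642 ≈ 0.1526.

α ≈ 0.1526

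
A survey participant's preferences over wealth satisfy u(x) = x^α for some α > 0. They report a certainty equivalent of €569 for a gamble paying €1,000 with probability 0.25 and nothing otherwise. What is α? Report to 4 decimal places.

α ≈ 2.4585

Since u(0) = 0, the lottery's EU is 0.25·1000^α.
Setting u(569) equal to that: 569^α = 0.25·1000^α ⇒ (569/1000)^α = 0.25.
Taking logs: α·ln(569/1000) = ln(0.25), so α = -1.3862944 / -0.5638748 ≈ 2.4585.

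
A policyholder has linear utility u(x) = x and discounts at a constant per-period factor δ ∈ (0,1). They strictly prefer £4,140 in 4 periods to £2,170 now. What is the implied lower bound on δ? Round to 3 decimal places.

δ > 0.851

The preference means 2170 < δ^4·4140.
Hence δ^4 > 2170/4140 = 0.52415, and x ↦ x^(1/4) is increasing on (0,∞).
δ > (2170/4140)^(1/4) ≈ 0.851.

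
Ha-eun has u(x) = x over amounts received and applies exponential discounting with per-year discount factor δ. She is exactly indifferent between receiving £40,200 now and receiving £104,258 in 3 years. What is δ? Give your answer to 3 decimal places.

Indifference means u(40200) = δ^3 · u(104258), so δ^3 = u(40200)/u(104258).
With u(x) = x: δ^3 = 40200/104258 = 0.38558.
Hence δ = (0.38558)^(1/3) = 0.72784.

δ ≈ 0.728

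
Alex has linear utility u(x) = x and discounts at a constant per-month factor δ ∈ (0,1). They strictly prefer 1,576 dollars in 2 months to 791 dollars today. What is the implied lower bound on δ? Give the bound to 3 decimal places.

δ > 0.708

Under u(x) = x this choice says 791 < δ^2·1576.
So δ^2 > 791/1576 = 0.50190; taking the square root of both positive sides preserves the inequality.
δ > 0.50190^(1/2) = 0.708.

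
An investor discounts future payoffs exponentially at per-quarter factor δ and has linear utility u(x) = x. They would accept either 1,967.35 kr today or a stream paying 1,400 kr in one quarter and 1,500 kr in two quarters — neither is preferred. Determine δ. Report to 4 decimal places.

δ ≈ 0.7700

Present value of the stream is 1400·δ + 1500·δ². Indifference gives 1400δ + 1500δ² = 1967.35.
That is, 1500δ² + 1400δ − 1967.35 = 0, a quadratic in δ.
The positive root is δ = [−1400 + √(1400² + 4·1500·1967.35)] / (2·1500) = (−1400 + 3710.000)/3000 ≈ 0.7700.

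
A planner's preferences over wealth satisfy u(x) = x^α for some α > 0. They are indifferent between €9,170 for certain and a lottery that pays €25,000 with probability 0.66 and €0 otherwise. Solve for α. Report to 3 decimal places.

α ≈ 0.414

The lottery's expected utility is 0.66·u(25000) + 0.34·u(0) = 0.66·25000^α (since u(0) = 0 for α > 0).
Indifference: 9170^α = 0.66·25000^α, so (9170/25000)^α = 0.66.
α = ln(0.66) / ln(9170/25000) = -0.415515/-1.002939 ≈ 0.414.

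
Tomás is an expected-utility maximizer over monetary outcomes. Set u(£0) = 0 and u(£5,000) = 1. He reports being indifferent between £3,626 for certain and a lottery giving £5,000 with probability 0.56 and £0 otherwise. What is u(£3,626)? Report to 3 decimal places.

0.560

The indifference gives u(£3,626) = 0.56·u(£5,000) + 0.44·u(£0) = 0.56·1 + 0.44·0 = 0.56.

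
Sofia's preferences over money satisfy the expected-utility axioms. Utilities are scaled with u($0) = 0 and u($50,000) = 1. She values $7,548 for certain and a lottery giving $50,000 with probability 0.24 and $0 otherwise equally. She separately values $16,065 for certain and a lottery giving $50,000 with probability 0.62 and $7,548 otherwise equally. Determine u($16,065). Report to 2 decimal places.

From the first indifference, u($7,548) = 0.24·u($50,000) + 0.76·u($0) = 0.24·1 + 0.76·0 = 0.24.
The second indifference gives u($16,065) = 0.62·u($50,000) + 0.38·u($7,548) = 0.62·1.00 + 0.38·0.24 = 0.7112.

0.71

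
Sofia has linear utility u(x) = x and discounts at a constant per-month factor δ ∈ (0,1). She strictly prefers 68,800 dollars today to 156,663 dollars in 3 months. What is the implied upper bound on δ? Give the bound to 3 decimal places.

The preference means 68800 > δ^3·156663.
So δ^3 < 68800/156663 = 0.43916; taking the cube root of both positive sides preserves the inequality.
δ < 0.43916^(1/3) = 0.760.

δ < 0.760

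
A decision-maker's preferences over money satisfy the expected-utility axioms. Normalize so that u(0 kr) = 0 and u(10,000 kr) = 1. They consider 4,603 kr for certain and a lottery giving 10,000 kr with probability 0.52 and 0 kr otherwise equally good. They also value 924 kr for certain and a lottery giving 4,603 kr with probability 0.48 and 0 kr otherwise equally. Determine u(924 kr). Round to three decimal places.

First, u(4,603 kr) = 0.52·u(10,000 kr) + 0.48·u(0 kr) = 0.52.
Chaining: u(924 kr) = 0.48·0.52 + 0.52·0.00 = 0.2496.

0.250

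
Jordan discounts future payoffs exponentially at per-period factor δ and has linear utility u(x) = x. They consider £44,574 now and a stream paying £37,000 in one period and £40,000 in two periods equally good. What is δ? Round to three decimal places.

The stream is worth 37000δ + 40000δ² today, so 37000δ + 40000δ² = 44574.
That is, 40000δ² + 37000δ − 44574 = 0, a quadratic in δ.
The positive root is δ = [−37000 + √(37000² + 4·40000·44574)] / (2·40000) = (−37000 + 92200.000)/80000 ≈ 0.690.

δ ≈ 0.690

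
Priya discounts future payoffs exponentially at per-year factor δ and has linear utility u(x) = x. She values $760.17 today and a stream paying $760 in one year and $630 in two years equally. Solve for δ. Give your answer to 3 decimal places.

Present value of the stream is 760·δ + 630·δ². Indifference gives 760δ + 630δ² = 760.17.
Rearranged: 630δ² + 760δ − 760.17 = 0.
The positive root is δ = [−760 + √(760² + 4·630·760.17)] / (2·630) = (−760 + 1578.996)/1260 ≈ 0.650.

δ ≈ 0.650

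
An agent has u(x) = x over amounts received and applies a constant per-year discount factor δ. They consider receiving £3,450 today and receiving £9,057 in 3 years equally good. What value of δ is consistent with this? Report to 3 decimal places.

The payoff in 3 years is discounted by δ^3, so u(3450) = δ^3·u(9057) and δ^3 = u(3450)/u(9057).
With u(x) = x: δ^3 = 3450/9057 = 0.38092.
So δ = 0.38092^(1/3) ≈ 0.725.

δ ≈ 0.725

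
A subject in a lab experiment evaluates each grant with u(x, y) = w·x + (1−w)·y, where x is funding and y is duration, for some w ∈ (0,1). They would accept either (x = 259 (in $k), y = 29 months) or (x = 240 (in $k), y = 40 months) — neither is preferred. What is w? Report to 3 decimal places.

w = 0.367

u(259,29) = u(240,40) means w·259 + (1−w)·29 = w·240 + (1−w)·40.
Collecting terms: w·19 = (1−w)·11.
So w/(1−w) = 11/19 = 0.5789, giving w = 11/(19+11) = 0.367.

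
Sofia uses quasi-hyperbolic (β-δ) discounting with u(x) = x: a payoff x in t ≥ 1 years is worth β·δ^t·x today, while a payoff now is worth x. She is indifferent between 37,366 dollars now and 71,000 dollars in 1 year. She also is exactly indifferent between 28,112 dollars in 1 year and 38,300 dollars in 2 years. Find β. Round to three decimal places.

β ≈ 0.717

From the later pair, β·δ^1·28112 = β·δ^2·38300; dividing through, δ = 28112/38300 = 0.73399.
Substituting δ into 37366 = β·δ·71000: β = 37366/(52113.629) ≈ 0.717.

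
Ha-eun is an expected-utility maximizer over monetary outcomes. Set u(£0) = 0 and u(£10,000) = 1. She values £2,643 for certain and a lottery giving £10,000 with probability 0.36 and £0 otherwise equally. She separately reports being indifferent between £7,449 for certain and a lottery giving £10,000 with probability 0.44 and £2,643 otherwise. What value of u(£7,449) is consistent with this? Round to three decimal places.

0.642

From the first indifference, u(£2,643) = 0.36·u(£10,000) + 0.64·u(£0) = 0.36·1 + 0.64·0 = 0.36.
The second indifference gives u(£7,449) = 0.44·u(£10,000) + 0.56·u(£2,643) = 0.44·1.00 + 0.56·0.36 = 0.6416.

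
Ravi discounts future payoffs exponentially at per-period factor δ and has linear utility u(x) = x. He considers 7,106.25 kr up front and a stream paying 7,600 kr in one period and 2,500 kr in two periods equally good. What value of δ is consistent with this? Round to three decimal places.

Present value of the stream is 7600·δ + 2500·δ². Indifference gives 7600δ + 2500δ² = 7106.25.
Rearranged: 2500δ² + 7600δ − 7106.25 = 0.
The positive root is δ = [−7600 + √(7600² + 4·2500·7106.25)] / (2·2500) = (−7600 + 11350.000)/5000 ≈ 0.750.

δ ≈ 0.750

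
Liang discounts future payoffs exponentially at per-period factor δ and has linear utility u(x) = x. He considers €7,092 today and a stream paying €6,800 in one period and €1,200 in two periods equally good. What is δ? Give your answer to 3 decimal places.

The stream is worth 6800δ + 1200δ² today, so 6800δ + 1200δ² = 7092.
So 1200δ² + 6800δ − 7092 = 0.
The positive root is δ = [−6800 + √(6800² + 4·1200·7092)] / (2·1200) = (−6800 + 8960.000)/2400 ≈ 0.900.

δ ≈ 0.900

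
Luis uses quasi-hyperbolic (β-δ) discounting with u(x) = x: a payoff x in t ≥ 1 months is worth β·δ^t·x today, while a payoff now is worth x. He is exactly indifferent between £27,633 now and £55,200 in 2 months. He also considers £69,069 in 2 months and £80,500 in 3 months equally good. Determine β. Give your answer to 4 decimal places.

β ≈ 0.6800

Both payoffs in the second observation are in the future, so β drops out: δ^2·69069 = δ^3·80500 ⇒ δ = 69069/80500 = 0.85800.
The first indifference: 27633 = β·δ^2·55200, so β = 27633/(δ^2·55200) = 27633/(0.73616·55200) ≈ 0.6800.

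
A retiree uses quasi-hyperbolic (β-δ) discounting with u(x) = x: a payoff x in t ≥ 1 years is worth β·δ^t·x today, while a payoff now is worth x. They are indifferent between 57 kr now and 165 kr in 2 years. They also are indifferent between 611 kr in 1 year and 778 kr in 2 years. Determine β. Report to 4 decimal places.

β ≈ 0.5601

Both payoffs in the second observation are in the future, so β drops out: δ^1·611 = δ^2·778 ⇒ δ = 611/778 = 0.78535.
The first indifference: 57 = β·δ^2·165, so β = 57/(δ^2·165) = 57/(0.61677·165) ≈ 0.5601.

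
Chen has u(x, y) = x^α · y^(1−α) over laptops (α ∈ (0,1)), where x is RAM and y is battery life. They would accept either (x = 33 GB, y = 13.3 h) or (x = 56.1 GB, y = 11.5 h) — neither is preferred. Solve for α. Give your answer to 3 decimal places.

α ≈ 0.215

Set the two utilities equal: 33^α·13.3^(1−α) = 56.1^α·11.5^(1−α).
Rearrange to (33/56.1)^α = (11.5/13.3)^(1−α) and take logs: α·-0.530628 = (1−α)·-0.145417.
Thus α·(-0.676045) = -0.145417, so α = -0.145417/-0.676045 ≈ 0.215.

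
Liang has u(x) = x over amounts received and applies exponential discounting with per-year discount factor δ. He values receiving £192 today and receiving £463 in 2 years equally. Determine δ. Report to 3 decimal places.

The payoff in 2 years is discounted by δ^2, so u(192) = δ^2·u(463) and δ^2 = u(192)/u(463).
With u(x) = x: δ^2 = 192/463 = 0.41469.
So δ = 0.41469^(1/2) ≈ 0.644.

δ ≈ 0.644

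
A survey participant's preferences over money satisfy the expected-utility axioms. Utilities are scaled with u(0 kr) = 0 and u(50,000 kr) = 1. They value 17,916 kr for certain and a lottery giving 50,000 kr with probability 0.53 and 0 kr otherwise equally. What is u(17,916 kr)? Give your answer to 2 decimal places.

By the standard-gamble method, u(17,916 kr) is just the indifference probability on the best outcome: 0.53.

0.53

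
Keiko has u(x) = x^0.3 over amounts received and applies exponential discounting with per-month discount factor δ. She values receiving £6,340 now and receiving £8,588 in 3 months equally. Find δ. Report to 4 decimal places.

δ ≈ 0.9701

The payoff in 3 months is discounted by δ^3, so u(6340) = δ^3·u(8588) and δ^3 = u(6340)/u(8588).
Since u(x) = x^0.3, δ^3 = (6340/8588)^0.3 = 0.73824^0.3 = 0.91298.
So δ = 0.91298^(1/3) ≈ 0.9701.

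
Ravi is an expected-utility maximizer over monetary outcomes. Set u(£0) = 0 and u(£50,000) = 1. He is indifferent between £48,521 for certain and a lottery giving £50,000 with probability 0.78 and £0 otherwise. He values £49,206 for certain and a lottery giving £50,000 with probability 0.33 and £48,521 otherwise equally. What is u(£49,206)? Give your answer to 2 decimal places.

The first gamble pins u(£48,521): it must equal 0.78·1 + 0.22·0 = 0.78.
Chaining: u(£49,206) = 0.33·1.00 + 0.67·0.78 = 0.8526.

0.85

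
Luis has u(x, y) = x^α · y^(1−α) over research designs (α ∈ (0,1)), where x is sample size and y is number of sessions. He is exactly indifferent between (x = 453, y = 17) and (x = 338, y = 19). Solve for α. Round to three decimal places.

α ≈ 0.275

Indifference: 453^α · 17^(1−α) = 338^α · 19^(1−α).
(453/338)^α = (19/17)^(1−α); take logs: α·ln(453/338) = (1−α)·ln(19/17), i.e. α·0.292846 = (1−α)·0.111226.
So α/(1−α) = (0.111226)/(0.292846) = 0.379811, and α = 0.379811/1.379811 ≈ 0.275.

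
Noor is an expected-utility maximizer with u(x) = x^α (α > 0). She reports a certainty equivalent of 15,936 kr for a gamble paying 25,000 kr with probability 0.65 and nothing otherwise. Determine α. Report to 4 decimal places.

The lottery's expected utility is 0.65·u(25000) + 0.35·u(0) = 0.65·25000^α (since u(0) = 0 for α > 0).
Setting u(15936) equal to that: 15936^α = 0.65·25000^α ⇒ (15936/25000)^α = 0.65.
Take logs: α = ln 0.65 / ln(15936/25000) ≈ 0.956668.

α ≈ 0.9567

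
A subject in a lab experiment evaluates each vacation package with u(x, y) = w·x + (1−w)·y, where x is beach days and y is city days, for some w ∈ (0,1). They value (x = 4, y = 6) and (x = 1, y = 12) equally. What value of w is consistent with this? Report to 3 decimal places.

Indifference: w·4 + (1−w)·6 = w·1 + (1−w)·12.
w·(4−1) = (1−w)·(12−6), i.e. w·3 = (1−w)·6.
The marginal rate of substitution is 6/3, so w = 6/(3+6) = 0.667.

w = 0.667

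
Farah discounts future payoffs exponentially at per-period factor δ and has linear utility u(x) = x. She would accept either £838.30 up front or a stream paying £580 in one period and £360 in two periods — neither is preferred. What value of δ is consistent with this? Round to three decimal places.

The stream is worth 580δ + 360δ² today, so 580δ + 360δ² = 838.30.
That is, 360δ² + 580δ − 838.30 = 0, a quadratic in δ.
By the quadratic formula (taking the positive root), δ = (−580 + √1543552.00) / 720 ≈ 0.920.

δ ≈ 0.920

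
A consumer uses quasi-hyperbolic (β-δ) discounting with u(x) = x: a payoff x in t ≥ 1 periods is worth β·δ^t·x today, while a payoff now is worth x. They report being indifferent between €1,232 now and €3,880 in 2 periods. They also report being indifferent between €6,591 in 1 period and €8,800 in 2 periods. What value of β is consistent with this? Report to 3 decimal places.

β ≈ 0.566

The second indifference involves only future payoffs, so β cancels: β·δ^1·6591 = β·δ^2·8800, giving δ = 6591/8800 = 0.74898.
Substituting δ into 1232 = β·δ^2·3880: β = 1232/(2176.552) ≈ 0.566.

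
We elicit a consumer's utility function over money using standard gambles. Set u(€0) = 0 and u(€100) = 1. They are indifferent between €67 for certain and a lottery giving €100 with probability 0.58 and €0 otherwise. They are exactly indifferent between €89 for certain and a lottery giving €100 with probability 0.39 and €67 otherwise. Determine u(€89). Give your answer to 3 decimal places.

First, u(€67) = 0.58·u(€100) + 0.42·u(€0) = 0.58.
The second indifference gives u(€89) = 0.39·u(€100) + 0.61·u(€67) = 0.39·1.00 + 0.61·0.58 = 0.7438.

0.744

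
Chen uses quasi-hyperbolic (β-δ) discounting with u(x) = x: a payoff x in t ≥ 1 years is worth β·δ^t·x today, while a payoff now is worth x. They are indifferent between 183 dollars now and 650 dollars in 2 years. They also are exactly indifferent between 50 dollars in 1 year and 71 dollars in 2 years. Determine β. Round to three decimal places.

β ≈ 0.568

From the later pair, β·δ^1·50 = β·δ^2·71; dividing through, δ = 50/71 = 0.70423.
The first indifference: 183 = β·δ^2·650, so β = 183/(δ^2·650) = 183/(0.49593·650) ≈ 0.568.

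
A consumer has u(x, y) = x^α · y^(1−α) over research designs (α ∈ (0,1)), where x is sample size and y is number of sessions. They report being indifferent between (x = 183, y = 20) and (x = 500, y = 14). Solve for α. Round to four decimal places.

The Cobb–Douglas utilities coincide, so 183^α·20^(1−α) = 500^α·14^(1−α).
Taking logs: α·ln 183 + (1−α)·ln 20 = α·ln 500 + (1−α)·ln 14, i.e. α·-1.0051219 = (1−α)·-0.3566749.
Thus α·(-1.3617968) = -0.3566749, so α = -0.3566749/-1.3617968 ≈ 0.2619.

α ≈ 0.2619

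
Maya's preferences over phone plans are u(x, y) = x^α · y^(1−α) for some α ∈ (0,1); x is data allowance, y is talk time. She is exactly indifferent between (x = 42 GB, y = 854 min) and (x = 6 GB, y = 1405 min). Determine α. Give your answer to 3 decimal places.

Indifference: 42^α · 854^(1−α) = 6^α · 1405^(1−α).
Rearrange to (42/6)^α = (1405/854)^(1−α) and take logs: α·1.945910 = (1−α)·0.497861.
With A = 1.945910 and B = 0.497861: α·A = (1−α)·B, so α = B/(A+B) = 0.497861/2.443771 ≈ 0.204.

α ≈ 0.204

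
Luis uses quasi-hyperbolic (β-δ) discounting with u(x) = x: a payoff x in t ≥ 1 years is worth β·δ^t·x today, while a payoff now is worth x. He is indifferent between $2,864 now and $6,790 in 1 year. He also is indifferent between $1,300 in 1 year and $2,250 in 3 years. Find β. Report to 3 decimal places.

β ≈ 0.555

From the later pair, β·δ^1·1300 = β·δ^3·2250; dividing through, δ^2 = 1300/2250 = 0.57778, so δ = 0.76012.
The first indifference: 2864 = β·δ·6790, so β = 2864/(δ·6790) = 2864/(0.76012·6790) ≈ 0.555.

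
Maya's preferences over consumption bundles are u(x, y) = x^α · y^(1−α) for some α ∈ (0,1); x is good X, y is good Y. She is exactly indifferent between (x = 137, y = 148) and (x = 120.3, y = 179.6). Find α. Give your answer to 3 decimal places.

α ≈ 0.598

Indifference: 137^α · 148^(1−α) = 120.3^α · 179.6^(1−α).
Rearrange to (137/120.3)^α = (179.6/148)^(1−α) and take logs: α·0.129992 = (1−α)·0.193520.
Thus α·(0.323512) = 0.193520, so α = 0.193520/0.323512 ≈ 0.598.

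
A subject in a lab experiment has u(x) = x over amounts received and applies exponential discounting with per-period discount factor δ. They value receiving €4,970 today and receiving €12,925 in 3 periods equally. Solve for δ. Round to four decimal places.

The payoff in 3 periods is discounted by δ^3, so u(4970) = δ^3·u(12925) and δ^3 = u(4970)/u(12925).
With u(x) = x: δ^3 = 4970/12925 = 0.38453.
Taking the cube root: δ = 0.38453^(1/3) ≈ 0.7272.

δ ≈ 0.7272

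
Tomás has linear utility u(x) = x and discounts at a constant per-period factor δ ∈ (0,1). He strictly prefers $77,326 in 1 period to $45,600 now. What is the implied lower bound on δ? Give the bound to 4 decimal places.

Under u(x) = x this choice says 45600 < δ·77326.
Dividing through by 77326 gives δ > 0.58971.

δ > 0.5897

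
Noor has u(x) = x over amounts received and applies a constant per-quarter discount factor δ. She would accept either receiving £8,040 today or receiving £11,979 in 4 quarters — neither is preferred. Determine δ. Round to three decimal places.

The payoff in 4 quarters is discounted by δ^4, so u(8040) = δ^4·u(11979) and δ^4 = u(8040)/u(11979).
With u(x) = x: δ^4 = 8040/11979 = 0.67117.
Taking the 4th root: δ = 0.67117^(1/4) ≈ 0.905.

δ ≈ 0.905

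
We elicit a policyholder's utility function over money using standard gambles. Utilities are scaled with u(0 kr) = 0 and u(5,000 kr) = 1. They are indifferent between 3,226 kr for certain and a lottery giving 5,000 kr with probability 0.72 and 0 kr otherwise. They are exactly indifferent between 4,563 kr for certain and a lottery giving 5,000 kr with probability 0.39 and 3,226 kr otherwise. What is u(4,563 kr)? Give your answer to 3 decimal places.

0.829

The first gamble pins u(3,226 kr): it must equal 0.72·1 + 0.28·0 = 0.72.
Then u(4,563 kr) = 0.39·u(5,000 kr) + 0.61·u(3,226 kr) = 0.39·1.00 + 0.61·0.72 = 0.8292.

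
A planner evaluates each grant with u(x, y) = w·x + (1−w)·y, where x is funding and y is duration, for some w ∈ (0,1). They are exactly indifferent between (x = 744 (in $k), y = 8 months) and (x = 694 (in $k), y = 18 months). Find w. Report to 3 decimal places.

w = 0.167

u(744,8) = u(694,18) means w·744 + (1−w)·8 = w·694 + (1−w)·18.
Collecting terms: w·50 = (1−w)·10.
Hence w = 10/(50+10) = 10/60 = 0.167.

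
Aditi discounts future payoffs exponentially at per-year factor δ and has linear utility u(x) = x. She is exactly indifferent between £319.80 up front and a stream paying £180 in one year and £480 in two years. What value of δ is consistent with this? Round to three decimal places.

Equating present values: 319.80 = 180δ + 480δ².
That is, 480δ² + 180δ − 319.80 = 0, a quadratic in δ.
By the quadratic formula (taking the positive root), δ = (−180 + √646416.00) / 960 ≈ 0.650.

δ ≈ 0.650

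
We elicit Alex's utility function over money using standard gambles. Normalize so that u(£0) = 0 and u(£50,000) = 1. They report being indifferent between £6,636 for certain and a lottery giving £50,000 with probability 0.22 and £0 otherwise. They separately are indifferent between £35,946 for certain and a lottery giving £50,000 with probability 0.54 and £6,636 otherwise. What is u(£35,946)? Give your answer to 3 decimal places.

First, u(£6,636) = 0.22·u(£50,000) + 0.78·u(£0) = 0.22.
Chaining: u(£35,946) = 0.54·1.00 + 0.46·0.22 = 0.6412.

0.641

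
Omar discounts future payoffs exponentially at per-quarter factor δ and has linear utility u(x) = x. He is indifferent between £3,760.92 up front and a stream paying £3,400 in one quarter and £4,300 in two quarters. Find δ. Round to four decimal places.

Equating present values: 3760.92 = 3400δ + 4300δ².
That is, 4300δ² + 3400δ − 3760.92 = 0, a quadratic in δ.
δ = (−3400 + √(3400² + 4·4300·3760.92)) / (2·4300) = (−3400 + √76247824.00) / 8600 ≈ 0.6200.

δ ≈ 0.6200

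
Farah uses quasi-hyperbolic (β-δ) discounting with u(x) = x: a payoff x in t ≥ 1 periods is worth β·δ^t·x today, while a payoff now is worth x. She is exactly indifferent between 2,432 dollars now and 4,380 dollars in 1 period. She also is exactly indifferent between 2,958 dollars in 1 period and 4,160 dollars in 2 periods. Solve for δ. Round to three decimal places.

δ ≈ 0.711

From the later pair, β·δ^1·2958 = β·δ^2·4160; dividing through, δ = 2958/4160 = 0.71106.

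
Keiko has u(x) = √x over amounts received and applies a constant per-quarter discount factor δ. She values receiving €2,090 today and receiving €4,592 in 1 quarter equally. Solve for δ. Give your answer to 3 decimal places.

Equating discounted utilities: u(2090) = δ·u(4592) ⇒ δ = u(2090)/u(4592).
With u(x) = √x: δ = √2090/√4592 = √(2090/4592) = 0.67464.

δ ≈ 0.675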